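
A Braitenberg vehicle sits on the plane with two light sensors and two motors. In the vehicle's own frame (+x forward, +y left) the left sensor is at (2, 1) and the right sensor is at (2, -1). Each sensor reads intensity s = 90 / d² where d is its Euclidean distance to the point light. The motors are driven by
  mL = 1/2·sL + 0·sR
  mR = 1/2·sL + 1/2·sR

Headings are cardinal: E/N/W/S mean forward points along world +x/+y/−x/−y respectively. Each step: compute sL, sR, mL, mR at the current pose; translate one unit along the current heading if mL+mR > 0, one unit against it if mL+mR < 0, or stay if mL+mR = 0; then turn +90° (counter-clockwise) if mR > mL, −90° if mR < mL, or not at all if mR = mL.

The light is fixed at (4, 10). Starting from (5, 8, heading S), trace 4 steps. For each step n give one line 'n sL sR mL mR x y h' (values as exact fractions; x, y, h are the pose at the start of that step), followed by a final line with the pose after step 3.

n=0: pose=(5,8,S); sL=9/2, sR=45/8; mL=9/4, mR=81/16; mL+mR=117/16 → advance +1; mR−mL=45/16 → turn +1·90°
n=1: pose=(5,7,E); sL=90/13, sR=18/5; mL=45/13, mR=342/65; mL+mR=567/65 → advance +1; mR−mL=9/5 → turn +1·90°
n=2: pose=(6,7,N); sL=45, sR=9; mL=45/2, mR=27; mL+mR=99/2 → advance +1; mR−mL=9/2 → turn +1·90°
n=3: pose=(6,8,W); sL=10, sR=90; mL=5, mR=50; mL+mR=55 → advance +1; mR−mL=45 → turn +1·90°

0 9/2 45/8 9/4 81/16 5 8 S
1 90/13 18/5 45/13 342/65 5 7 E
2 45 9 45/2 27 6 7 N
3 10 90 5 50 6 8 W
final 5 8 S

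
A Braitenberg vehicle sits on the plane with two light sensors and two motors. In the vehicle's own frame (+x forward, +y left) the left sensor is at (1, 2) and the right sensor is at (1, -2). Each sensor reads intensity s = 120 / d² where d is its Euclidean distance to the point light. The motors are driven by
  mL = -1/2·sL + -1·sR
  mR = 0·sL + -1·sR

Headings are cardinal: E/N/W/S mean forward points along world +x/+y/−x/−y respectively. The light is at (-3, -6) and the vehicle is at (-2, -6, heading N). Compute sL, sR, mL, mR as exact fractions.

60 12 -42 -12

left sensor world pos  = (-4, -5); dL² = 2
right sensor world pos = (0, -5); dR² = 10
sL = 120/2 = 60
sR = 120/10 = 12
mL = -1/2·sL + -1·sR = -42
mR = 0·sL + -1·sR = -12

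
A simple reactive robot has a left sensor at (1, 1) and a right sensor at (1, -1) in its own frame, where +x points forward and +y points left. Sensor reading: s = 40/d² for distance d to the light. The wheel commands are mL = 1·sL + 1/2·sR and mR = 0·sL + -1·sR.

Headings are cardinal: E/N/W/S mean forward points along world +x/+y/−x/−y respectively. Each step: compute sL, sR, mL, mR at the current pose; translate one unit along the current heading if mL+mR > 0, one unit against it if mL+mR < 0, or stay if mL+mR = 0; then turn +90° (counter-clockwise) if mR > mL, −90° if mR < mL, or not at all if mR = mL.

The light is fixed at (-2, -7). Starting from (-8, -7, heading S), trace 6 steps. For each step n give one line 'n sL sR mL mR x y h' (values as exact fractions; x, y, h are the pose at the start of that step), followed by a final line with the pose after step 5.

n=0: pose=(-8,-7,S); sL=20/13, sR=4/5; mL=126/65, mR=-4/5; mL+mR=74/65 → advance +1; mR−mL=-178/65 → turn -1·90°
n=1: pose=(-8,-8,W); sL=40/53, sR=40/49; mL=3020/2597, mR=-40/49; mL+mR=900/2597 → advance +1; mR−mL=-5140/2597 → turn -1·90°
n=2: pose=(-9,-8,N); sL=5/8, sR=10/9; mL=85/72, mR=-10/9; mL+mR=5/72 → advance +1; mR−mL=-55/24 → turn -1·90°
n=3: pose=(-9,-7,E); sL=40/37, sR=40/37; mL=60/37, mR=-40/37; mL+mR=20/37 → advance +1; mR−mL=-100/37 → turn -1·90°
n=4: pose=(-8,-7,S); sL=20/13, sR=4/5; mL=126/65, mR=-4/5; mL+mR=74/65 → advance +1; mR−mL=-178/65 → turn -1·90°
n=5: pose=(-8,-8,W); sL=40/53, sR=40/49; mL=3020/2597, mR=-40/49; mL+mR=900/2597 → advance +1; mR−mL=-5140/2597 → turn -1·90°

0 20/13 4/5 126/65 -4/5 -8 -7 S
1 40/53 40/49 3020/2597 -40/49 -8 -8 W
2 5/8 10/9 85/72 -10/9 -9 -8 N
3 40/37 40/37 60/37 -40/37 -9 -7 E
4 20/13 4/5 126/65 -4/5 -8 -7 S
5 40/53 40/49 3020/2597 -40/49 -8 -8 W
final -9 -8 N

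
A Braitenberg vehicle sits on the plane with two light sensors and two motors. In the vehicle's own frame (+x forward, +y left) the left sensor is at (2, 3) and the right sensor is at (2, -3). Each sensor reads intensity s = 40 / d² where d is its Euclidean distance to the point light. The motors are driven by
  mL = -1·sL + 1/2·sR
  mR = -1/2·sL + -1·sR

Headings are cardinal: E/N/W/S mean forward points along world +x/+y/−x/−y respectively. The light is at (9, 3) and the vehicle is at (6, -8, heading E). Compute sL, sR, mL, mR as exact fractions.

8/13 40/197 -1316/2561 -1308/2561

left sensor world pos  = (8, -5); dL² = 65
right sensor world pos = (8, -11); dR² = 197
sL = 40/65 = 8/13
sR = 40/197 = 40/197
mL = -1·sL + 1/2·sR = -1316/2561
mR = -1/2·sL + -1·sR = -1308/2561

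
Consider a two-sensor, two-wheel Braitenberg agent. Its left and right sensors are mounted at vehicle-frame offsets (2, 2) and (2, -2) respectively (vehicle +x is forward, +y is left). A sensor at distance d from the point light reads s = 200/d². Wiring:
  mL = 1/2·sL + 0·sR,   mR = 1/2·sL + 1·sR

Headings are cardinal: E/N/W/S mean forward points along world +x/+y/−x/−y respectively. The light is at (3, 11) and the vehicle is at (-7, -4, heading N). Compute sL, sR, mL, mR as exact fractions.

200/313 200/233 100/313 85900/72929

left sensor world pos  = (-9, -2); dL² = 313
right sensor world pos = (-5, -2); dR² = 233
sL = 200/313 = 200/313
sR = 200/233 = 200/233
mL = 1/2·sL + 0·sR = 100/313
mR = 1/2·sL + 1·sR = 85900/72929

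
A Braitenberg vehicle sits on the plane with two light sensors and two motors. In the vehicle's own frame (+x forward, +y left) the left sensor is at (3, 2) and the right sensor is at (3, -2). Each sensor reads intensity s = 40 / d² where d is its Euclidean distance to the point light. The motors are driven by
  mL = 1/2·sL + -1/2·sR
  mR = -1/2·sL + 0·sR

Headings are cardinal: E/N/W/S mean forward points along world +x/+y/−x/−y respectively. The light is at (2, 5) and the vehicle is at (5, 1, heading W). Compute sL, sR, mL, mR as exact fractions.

left sensor world pos  = (2, -1); dL² = 36
right sensor world pos = (2, 3); dR² = 4
sL = 40/36 = 10/9
sR = 40/4 = 10
mL = 1/2·sL + -1/2·sR = -40/9
mR = -1/2·sL + 0·sR = -5/9

10/9 10 -40/9 -5/9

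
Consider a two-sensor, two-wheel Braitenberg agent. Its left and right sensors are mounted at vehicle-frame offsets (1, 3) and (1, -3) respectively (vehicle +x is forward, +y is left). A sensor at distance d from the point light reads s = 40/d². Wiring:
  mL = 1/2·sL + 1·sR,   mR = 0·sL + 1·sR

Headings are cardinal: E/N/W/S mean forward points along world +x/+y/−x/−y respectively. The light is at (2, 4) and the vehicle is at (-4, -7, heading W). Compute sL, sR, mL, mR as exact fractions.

8/49 40/113 2412/5537 40/113

left sensor world pos  = (-5, -10); dL² = 245
right sensor world pos = (-5, -4); dR² = 113
sL = 40/245 = 8/49
sR = 40/113 = 40/113
mL = 1/2·sL + 1·sR = 2412/5537
mR = 0·sL + 1·sR = 40/113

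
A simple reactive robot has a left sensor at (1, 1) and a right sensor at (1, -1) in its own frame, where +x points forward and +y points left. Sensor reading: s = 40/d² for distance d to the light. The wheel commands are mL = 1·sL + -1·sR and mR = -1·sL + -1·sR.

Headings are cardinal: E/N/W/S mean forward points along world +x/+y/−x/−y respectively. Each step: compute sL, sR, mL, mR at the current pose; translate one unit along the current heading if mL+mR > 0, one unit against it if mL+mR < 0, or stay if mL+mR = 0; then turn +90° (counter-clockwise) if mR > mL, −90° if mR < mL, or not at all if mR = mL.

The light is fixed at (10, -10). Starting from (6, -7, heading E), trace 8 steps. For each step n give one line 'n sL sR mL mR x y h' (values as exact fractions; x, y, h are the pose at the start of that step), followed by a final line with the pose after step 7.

n=0: pose=(6,-7,E); sL=8/5, sR=40/13; mL=-96/65, mR=-304/65; mL+mR=-80/13 → advance -1; mR−mL=-16/5 → turn -1·90°
n=1: pose=(5,-7,S); sL=2, sR=1; mL=1, mR=-3; mL+mR=-2 → advance -1; mR−mL=-4 → turn -1·90°
n=2: pose=(5,-6,W); sL=8/9, sR=40/61; mL=128/549, mR=-848/549; mL+mR=-80/61 → advance -1; mR−mL=-16/9 → turn -1·90°
n=3: pose=(6,-6,N); sL=4/5, sR=20/17; mL=-32/85, mR=-168/85; mL+mR=-40/17 → advance -1; mR−mL=-8/5 → turn -1·90°
n=4: pose=(6,-7,E); sL=8/5, sR=40/13; mL=-96/65, mR=-304/65; mL+mR=-80/13 → advance -1; mR−mL=-16/5 → turn -1·90°
n=5: pose=(5,-7,S); sL=2, sR=1; mL=1, mR=-3; mL+mR=-2 → advance -1; mR−mL=-4 → turn -1·90°
n=6: pose=(5,-6,W); sL=8/9, sR=40/61; mL=128/549, mR=-848/549; mL+mR=-80/61 → advance -1; mR−mL=-16/9 → turn -1·90°
n=7: pose=(6,-6,N); sL=4/5, sR=20/17; mL=-32/85, mR=-168/85; mL+mR=-40/17 → advance -1; mR−mL=-8/5 → turn -1·90°

0 8/5 40/13 -96/65 -304/65 6 -7 E
1 2 1 1 -3 5 -7 S
2 8/9 40/61 128/549 -848/549 5 -6 W
3 4/5 20/17 -32/85 -168/85 6 -6 N
4 8/5 40/13 -96/65 -304/65 6 -7 E
5 2 1 1 -3 5 -7 S
6 8/9 40/61 128/549 -848/549 5 -6 W
7 4/5 20/17 -32/85 -168/85 6 -6 N
final 6 -7 E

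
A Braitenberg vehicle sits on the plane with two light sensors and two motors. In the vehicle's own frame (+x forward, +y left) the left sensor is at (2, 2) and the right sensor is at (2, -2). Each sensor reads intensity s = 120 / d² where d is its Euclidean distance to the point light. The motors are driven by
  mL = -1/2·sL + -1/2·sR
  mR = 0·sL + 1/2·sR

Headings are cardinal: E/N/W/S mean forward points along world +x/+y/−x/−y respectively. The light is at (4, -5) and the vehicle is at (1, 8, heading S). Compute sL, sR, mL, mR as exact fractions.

left sensor world pos  = (3, 6); dL² = 122
right sensor world pos = (-1, 6); dR² = 146
sL = 120/122 = 60/61
sR = 120/146 = 60/73
mL = -1/2·sL + -1/2·sR = -4020/4453
mR = 0·sL + 1/2·sR = 30/73

60/61 60/73 -4020/4453 30/73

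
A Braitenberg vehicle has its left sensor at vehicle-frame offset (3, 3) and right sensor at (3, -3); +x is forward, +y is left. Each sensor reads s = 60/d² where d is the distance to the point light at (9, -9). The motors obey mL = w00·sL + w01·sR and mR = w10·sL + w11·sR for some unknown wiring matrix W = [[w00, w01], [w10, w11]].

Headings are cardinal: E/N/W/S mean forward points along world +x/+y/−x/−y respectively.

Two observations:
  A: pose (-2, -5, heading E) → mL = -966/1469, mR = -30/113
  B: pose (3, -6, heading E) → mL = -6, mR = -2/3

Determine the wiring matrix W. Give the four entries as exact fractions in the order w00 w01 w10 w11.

1/2 -1 -1/2 0

obs A: pose=(-2,-5,E) → sL=60/113, sR=12/13, mL=-966/1469, mR=-30/113
obs B: pose=(3,-6,E) → sL=4/3, sR=20/3, mL=-6, mR=-2/3
sensor matrix S = [[60/113, 12/13], [4/3, 20/3]]; det S = 3392/1469
solve [mL_A; mL_B] = S·[w00; w01] and [mR_A; mR_B] = S·[w10; w11]:
  w00 = 1/2, w01 = -1, w10 = -1/2, w11 = 0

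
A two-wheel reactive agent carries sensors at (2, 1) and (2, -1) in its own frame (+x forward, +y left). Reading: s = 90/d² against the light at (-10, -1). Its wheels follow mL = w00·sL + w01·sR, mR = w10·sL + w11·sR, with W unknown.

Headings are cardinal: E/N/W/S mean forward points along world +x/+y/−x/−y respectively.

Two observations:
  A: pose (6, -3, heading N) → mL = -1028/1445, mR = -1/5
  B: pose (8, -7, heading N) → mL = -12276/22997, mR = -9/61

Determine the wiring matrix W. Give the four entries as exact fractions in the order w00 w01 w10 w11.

-1 -1 -1/2 0

obs A: pose=(6,-3,N) → sL=2/5, sR=90/289, mL=-1028/1445, mR=-1/5
obs B: pose=(8,-7,N) → sL=18/61, sR=90/377, mL=-12276/22997, mR=-9/61
sensor matrix S = [[2/5, 90/289], [18/61, 90/377]]; det S = 23904/6646133
solve [mL_A; mL_B] = S·[w00; w01] and [mR_A; mR_B] = S·[w10; w11]:
  w00 = -1, w01 = -1, w10 = -1/2, w11 = 0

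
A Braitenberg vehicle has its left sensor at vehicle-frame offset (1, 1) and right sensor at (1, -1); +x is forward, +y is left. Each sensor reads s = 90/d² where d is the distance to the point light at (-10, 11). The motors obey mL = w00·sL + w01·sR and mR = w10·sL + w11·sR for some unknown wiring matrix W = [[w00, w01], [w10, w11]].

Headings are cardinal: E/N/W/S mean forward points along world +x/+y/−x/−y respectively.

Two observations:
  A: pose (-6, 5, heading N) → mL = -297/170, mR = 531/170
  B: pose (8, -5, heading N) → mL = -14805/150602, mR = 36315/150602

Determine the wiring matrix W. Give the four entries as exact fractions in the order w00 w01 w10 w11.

obs A: pose=(-6,5,N) → sL=45/17, sR=9/5, mL=-297/170, mR=531/170
obs B: pose=(8,-5,N) → sL=45/257, sR=45/293, mL=-14805/150602, mR=36315/150602
sensor matrix S = [[45/17, 9/5], [45/257, 45/293]]; det S = 116964/1280117
solve [mL_A; mL_B] = S·[w00; w01] and [mR_A; mR_B] = S·[w10; w11]:
  w00 = -1, w01 = 1/2, w10 = 1/2, w11 = 1

-1 1/2 1/2 1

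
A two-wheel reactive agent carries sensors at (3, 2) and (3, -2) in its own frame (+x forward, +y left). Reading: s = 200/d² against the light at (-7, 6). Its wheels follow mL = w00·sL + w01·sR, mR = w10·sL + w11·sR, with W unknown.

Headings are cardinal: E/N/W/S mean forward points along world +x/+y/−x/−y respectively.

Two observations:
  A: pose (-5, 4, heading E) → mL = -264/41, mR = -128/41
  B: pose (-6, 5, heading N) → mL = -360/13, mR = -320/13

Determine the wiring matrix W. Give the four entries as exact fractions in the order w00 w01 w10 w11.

obs A: pose=(-5,4,E) → sL=8, sR=200/41, mL=-264/41, mR=-128/41
obs B: pose=(-6,5,N) → sL=40, sR=200/13, mL=-360/13, mR=-320/13
sensor matrix S = [[8, 200/41], [40, 200/13]]; det S = -38400/533
solve [mL_A; mL_B] = S·[w00; w01] and [mR_A; mR_B] = S·[w10; w11]:
  w00 = -1/2, w01 = -1/2, w10 = -1, w11 = 1

-1/2 -1/2 -1 1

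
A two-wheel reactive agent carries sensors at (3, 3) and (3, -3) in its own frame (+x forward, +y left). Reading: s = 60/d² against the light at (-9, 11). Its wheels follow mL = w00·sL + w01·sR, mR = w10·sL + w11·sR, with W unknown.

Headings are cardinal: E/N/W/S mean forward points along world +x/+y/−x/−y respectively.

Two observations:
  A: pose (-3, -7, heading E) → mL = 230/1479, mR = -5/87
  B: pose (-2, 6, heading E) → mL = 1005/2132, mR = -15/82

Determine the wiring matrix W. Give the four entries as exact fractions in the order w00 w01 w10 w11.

obs A: pose=(-3,-7,E) → sL=10/51, sR=10/87, mL=230/1479, mR=-5/87
obs B: pose=(-2,6,E) → sL=15/26, sR=15/41, mL=1005/2132, mR=-15/82
sensor matrix S = [[10/51, 10/87], [15/26, 15/41]]; det S = 1425/262769
solve [mL_A; mL_B] = S·[w00; w01] and [mR_A; mR_B] = S·[w10; w11]:
  w00 = 1/2, w01 = 1/2, w10 = 0, w11 = -1/2

1/2 1/2 0 -1/2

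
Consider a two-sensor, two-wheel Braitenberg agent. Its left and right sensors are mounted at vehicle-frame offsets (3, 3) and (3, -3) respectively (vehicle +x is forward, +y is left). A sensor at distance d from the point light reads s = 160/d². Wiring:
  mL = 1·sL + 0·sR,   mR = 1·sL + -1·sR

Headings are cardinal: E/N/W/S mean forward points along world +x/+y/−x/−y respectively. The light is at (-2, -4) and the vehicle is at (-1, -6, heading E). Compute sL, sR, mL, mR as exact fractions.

left sensor world pos  = (2, -3); dL² = 17
right sensor world pos = (2, -9); dR² = 41
sL = 160/17 = 160/17
sR = 160/41 = 160/41
mL = 1·sL + 0·sR = 160/17
mR = 1·sL + -1·sR = 3840/697

160/17 160/41 160/17 3840/697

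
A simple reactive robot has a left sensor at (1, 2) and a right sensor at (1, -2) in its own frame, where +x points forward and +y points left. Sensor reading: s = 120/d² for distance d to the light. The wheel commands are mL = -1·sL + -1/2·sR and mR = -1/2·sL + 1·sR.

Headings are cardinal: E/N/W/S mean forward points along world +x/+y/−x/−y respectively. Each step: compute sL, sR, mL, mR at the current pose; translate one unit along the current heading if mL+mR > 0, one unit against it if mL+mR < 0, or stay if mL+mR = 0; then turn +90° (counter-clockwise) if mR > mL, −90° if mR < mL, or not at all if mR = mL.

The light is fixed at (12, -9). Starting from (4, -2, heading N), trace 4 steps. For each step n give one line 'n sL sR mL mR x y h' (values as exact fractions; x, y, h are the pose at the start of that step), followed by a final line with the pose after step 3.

n=0: pose=(4,-2,N); sL=30/41, sR=6/5; mL=-273/205, mR=171/205; mL+mR=-102/205 → advance -1; mR−mL=444/205 → turn +1·90°
n=1: pose=(4,-3,W); sL=120/97, sR=24/29; mL=-4644/2813, mR=588/2813; mL+mR=-4056/2813 → advance -1; mR−mL=5232/2813 → turn +1·90°
n=2: pose=(5,-3,S); sL=12/5, sR=60/53; mL=-786/265, mR=-18/265; mL+mR=-804/265 → advance -1; mR−mL=768/265 → turn +1·90°
n=3: pose=(5,-2,E); sL=40/39, sR=120/61; mL=-4780/2379, mR=3460/2379; mL+mR=-440/793 → advance -1; mR−mL=8240/2379 → turn +1·90°

0 30/41 6/5 -273/205 171/205 4 -2 N
1 120/97 24/29 -4644/2813 588/2813 4 -3 W
2 12/5 60/53 -786/265 -18/265 5 -3 S
3 40/39 120/61 -4780/2379 3460/2379 5 -2 E
final 4 -2 N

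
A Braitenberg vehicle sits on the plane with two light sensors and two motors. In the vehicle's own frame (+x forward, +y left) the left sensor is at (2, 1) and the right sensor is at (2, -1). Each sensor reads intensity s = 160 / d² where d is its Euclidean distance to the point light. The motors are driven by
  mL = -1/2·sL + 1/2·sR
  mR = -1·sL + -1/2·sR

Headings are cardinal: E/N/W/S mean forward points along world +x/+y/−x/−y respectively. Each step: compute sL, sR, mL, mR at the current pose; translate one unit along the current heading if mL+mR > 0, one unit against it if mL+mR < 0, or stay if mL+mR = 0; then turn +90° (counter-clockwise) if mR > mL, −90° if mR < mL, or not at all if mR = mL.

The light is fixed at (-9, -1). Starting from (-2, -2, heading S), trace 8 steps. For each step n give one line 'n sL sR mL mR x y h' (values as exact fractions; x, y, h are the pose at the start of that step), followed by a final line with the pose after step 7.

n=0: pose=(-2,-2,S); sL=160/73, sR=32/9; mL=448/657, mR=-2608/657; mL+mR=-240/73 → advance -1; mR−mL=-3056/657 → turn -1·90°
n=1: pose=(-2,-1,W); sL=80/13, sR=80/13; mL=0, mR=-120/13; mL+mR=-120/13 → advance -1; mR−mL=-120/13 → turn -1·90°
n=2: pose=(-1,-1,N); sL=160/53, sR=32/17; mL=-512/901, mR=-3568/901; mL+mR=-240/53 → advance -1; mR−mL=-3056/901 → turn -1·90°
n=3: pose=(-1,-2,E); sL=8/5, sR=20/13; mL=-2/65, mR=-154/65; mL+mR=-12/5 → advance -1; mR−mL=-152/65 → turn -1·90°
n=4: pose=(-2,-2,S); sL=160/73, sR=32/9; mL=448/657, mR=-2608/657; mL+mR=-240/73 → advance -1; mR−mL=-3056/657 → turn -1·90°
n=5: pose=(-2,-1,W); sL=80/13, sR=80/13; mL=0, mR=-120/13; mL+mR=-120/13 → advance -1; mR−mL=-120/13 → turn -1·90°
n=6: pose=(-1,-1,N); sL=160/53, sR=32/17; mL=-512/901, mR=-3568/901; mL+mR=-240/53 → advance -1; mR−mL=-3056/901 → turn -1·90°
n=7: pose=(-1,-2,E); sL=8/5, sR=20/13; mL=-2/65, mR=-154/65; mL+mR=-12/5 → advance -1; mR−mL=-152/65 → turn -1·90°

0 160/73 32/9 448/657 -2608/657 -2 -2 S
1 80/13 80/13 0 -120/13 -2 -1 W
2 160/53 32/17 -512/901 -3568/901 -1 -1 N
3 8/5 20/13 -2/65 -154/65 -1 -2 E
4 160/73 32/9 448/657 -2608/657 -2 -2 S
5 80/13 80/13 0 -120/13 -2 -1 W
6 160/53 32/17 -512/901 -3568/901 -1 -1 N
7 8/5 20/13 -2/65 -154/65 -1 -2 E
final -2 -2 S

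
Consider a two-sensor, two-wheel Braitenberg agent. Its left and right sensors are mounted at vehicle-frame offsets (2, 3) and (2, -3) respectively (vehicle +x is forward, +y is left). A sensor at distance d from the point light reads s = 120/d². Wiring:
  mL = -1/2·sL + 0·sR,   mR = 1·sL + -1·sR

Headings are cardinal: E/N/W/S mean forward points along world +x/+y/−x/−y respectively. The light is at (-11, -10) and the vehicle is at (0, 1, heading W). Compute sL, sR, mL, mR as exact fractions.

left sensor world pos  = (-2, -2); dL² = 145
right sensor world pos = (-2, 4); dR² = 277
sL = 120/145 = 24/29
sR = 120/277 = 120/277
mL = -1/2·sL + 0·sR = -12/29
mR = 1·sL + -1·sR = 3168/8033

24/29 120/277 -12/29 3168/8033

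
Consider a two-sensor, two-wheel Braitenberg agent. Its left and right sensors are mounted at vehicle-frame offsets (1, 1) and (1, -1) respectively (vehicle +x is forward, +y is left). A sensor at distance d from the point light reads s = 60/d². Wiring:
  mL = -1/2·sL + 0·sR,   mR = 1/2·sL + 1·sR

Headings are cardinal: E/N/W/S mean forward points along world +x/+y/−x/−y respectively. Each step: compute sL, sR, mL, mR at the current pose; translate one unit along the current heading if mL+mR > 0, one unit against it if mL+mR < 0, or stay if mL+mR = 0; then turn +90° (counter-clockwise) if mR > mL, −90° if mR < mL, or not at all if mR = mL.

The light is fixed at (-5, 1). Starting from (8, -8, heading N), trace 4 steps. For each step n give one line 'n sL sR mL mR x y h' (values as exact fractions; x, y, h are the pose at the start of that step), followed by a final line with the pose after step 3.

n=0: pose=(8,-8,N); sL=15/52, sR=3/13; mL=-15/104, mR=3/8; mL+mR=3/13 → advance +1; mR−mL=27/52 → turn +1·90°
n=1: pose=(8,-7,W); sL=4/15, sR=60/193; mL=-2/15, mR=1286/2895; mL+mR=60/193 → advance +1; mR−mL=1672/2895 → turn +1·90°
n=2: pose=(7,-7,S); sL=6/25, sR=30/101; mL=-3/25, mR=1053/2525; mL+mR=30/101 → advance +1; mR−mL=1356/2525 → turn +1·90°
n=3: pose=(7,-8,E); sL=60/233, sR=60/269; mL=-30/233, mR=22050/62677; mL+mR=60/269 → advance +1; mR−mL=30120/62677 → turn +1·90°

0 15/52 3/13 -15/104 3/8 8 -8 N
1 4/15 60/193 -2/15 1286/2895 8 -7 W
2 6/25 30/101 -3/25 1053/2525 7 -7 S
3 60/233 60/269 -30/233 22050/62677 7 -8 E
final 8 -8 N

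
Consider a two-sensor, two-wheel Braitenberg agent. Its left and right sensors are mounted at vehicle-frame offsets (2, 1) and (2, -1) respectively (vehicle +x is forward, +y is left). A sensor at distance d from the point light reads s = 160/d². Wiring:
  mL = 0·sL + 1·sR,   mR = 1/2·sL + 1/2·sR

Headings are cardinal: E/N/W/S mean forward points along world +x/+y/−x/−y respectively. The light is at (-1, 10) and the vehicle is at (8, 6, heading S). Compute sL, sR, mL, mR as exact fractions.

20/17 8/5 8/5 118/85

left sensor world pos  = (9, 4); dL² = 136
right sensor world pos = (7, 4); dR² = 100
sL = 160/136 = 20/17
sR = 160/100 = 8/5
mL = 0·sL + 1·sR = 8/5
mR = 1/2·sL + 1/2·sR = 118/85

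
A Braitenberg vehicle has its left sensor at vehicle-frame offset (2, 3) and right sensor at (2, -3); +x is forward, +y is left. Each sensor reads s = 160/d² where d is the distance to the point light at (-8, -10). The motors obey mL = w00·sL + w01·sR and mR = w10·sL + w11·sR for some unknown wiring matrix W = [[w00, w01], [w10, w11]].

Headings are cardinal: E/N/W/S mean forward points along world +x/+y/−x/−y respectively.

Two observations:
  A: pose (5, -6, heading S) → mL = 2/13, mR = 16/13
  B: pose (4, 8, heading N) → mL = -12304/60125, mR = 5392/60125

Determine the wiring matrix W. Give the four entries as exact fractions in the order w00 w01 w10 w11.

obs A: pose=(5,-6,S) → sL=8/13, sR=20/13, mL=2/13, mR=16/13
obs B: pose=(4,8,N) → sL=160/481, sR=32/125, mL=-12304/60125, mR=5392/60125
sensor matrix S = [[8/13, 20/13], [160/481, 32/125]]; det S = -276864/781625
solve [mL_A; mL_B] = S·[w00; w01] and [mR_A; mR_B] = S·[w10; w11]:
  w00 = -1, w01 = 1/2, w10 = -1/2, w11 = 1

-1 1/2 -1/2 1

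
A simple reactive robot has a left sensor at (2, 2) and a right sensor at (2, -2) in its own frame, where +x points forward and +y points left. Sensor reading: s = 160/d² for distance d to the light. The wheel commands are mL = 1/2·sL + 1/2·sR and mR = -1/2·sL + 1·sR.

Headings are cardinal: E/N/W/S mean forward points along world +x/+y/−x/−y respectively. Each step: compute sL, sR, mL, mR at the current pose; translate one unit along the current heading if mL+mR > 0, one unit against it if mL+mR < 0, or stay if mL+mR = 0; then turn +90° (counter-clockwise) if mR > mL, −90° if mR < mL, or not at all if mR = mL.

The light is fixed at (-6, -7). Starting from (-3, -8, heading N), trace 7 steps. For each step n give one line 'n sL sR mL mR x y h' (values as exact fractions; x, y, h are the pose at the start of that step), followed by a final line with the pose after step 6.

0 80 80/13 560/13 -440/13 -3 -8 N
1 160/29 160/29 160/29 80/29 -3 -7 E
2 4 20 12 18 -2 -7 S
3 160/37 32/9 1312/333 464/333 -2 -8 E
4 80/29 80/9 1520/261 1960/261 -1 -8 S
5 160/49 32/13 1824/637 528/637 -1 -9 E
6 2 5 7/2 4 0 -9 S
final 0 -10 E

n=0: pose=(-3,-8,N); sL=80, sR=80/13; mL=560/13, mR=-440/13; mL+mR=120/13 → advance +1; mR−mL=-1000/13 → turn -1·90°
n=1: pose=(-3,-7,E); sL=160/29, sR=160/29; mL=160/29, mR=80/29; mL+mR=240/29 → advance +1; mR−mL=-80/29 → turn -1·90°
n=2: pose=(-2,-7,S); sL=4, sR=20; mL=12, mR=18; mL+mR=30 → advance +1; mR−mL=6 → turn +1·90°
n=3: pose=(-2,-8,E); sL=160/37, sR=32/9; mL=1312/333, mR=464/333; mL+mR=16/3 → advance +1; mR−mL=-848/333 → turn -1·90°
n=4: pose=(-1,-8,S); sL=80/29, sR=80/9; mL=1520/261, mR=1960/261; mL+mR=40/3 → advance +1; mR−mL=440/261 → turn +1·90°
n=5: pose=(-1,-9,E); sL=160/49, sR=32/13; mL=1824/637, mR=528/637; mL+mR=48/13 → advance +1; mR−mL=-1296/637 → turn -1·90°
n=6: pose=(0,-9,S); sL=2, sR=5; mL=7/2, mR=4; mL+mR=15/2 → advance +1; mR−mL=1/2 → turn +1·90°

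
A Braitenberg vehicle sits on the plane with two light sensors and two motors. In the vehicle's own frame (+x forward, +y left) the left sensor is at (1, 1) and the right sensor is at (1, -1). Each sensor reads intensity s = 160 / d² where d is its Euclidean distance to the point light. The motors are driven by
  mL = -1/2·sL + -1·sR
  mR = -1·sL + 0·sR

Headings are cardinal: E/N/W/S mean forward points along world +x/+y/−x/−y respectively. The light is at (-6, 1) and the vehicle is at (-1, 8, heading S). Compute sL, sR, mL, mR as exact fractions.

20/9 40/13 -490/117 -20/9

left sensor world pos  = (0, 7); dL² = 72
right sensor world pos = (-2, 7); dR² = 52
sL = 160/72 = 20/9
sR = 160/52 = 40/13
mL = -1/2·sL + -1·sR = -490/117
mR = -1·sL + 0·sR = -20/9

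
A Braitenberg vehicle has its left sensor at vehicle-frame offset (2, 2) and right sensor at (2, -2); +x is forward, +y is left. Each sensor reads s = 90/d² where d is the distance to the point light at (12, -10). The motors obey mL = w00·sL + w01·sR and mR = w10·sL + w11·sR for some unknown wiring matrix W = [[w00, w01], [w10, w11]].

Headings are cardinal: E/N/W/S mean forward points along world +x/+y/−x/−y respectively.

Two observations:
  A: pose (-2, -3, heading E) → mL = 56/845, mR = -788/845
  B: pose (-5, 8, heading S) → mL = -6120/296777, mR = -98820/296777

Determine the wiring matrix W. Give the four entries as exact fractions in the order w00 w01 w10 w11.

obs A: pose=(-2,-3,E) → sL=2/5, sR=90/169, mL=56/845, mR=-788/845
obs B: pose=(-5,8,S) → sL=90/481, sR=90/617, mL=-6120/296777, mR=-98820/296777
sensor matrix S = [[2/5, 90/169], [90/481, 90/617]]; det S = -2071296/50155313
solve [mL_A; mL_B] = S·[w00; w01] and [mR_A; mR_B] = S·[w10; w11]:
  w00 = -1/2, w01 = 1/2, w10 = -1, w11 = -1

-1/2 1/2 -1 -1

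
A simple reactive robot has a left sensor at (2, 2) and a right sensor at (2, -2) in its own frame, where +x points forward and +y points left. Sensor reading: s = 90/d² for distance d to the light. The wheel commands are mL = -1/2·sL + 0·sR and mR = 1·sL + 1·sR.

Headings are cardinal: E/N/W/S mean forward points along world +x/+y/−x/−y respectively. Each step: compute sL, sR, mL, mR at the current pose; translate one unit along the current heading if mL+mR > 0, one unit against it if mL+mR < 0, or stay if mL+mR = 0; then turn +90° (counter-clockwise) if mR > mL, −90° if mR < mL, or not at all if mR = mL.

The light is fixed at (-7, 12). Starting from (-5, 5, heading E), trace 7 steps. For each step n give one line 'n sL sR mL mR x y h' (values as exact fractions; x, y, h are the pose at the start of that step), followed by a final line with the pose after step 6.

0 90/41 90/97 -45/41 12420/3977 -5 5 E
1 45/13 9/5 -45/26 342/65 -4 5 N
2 18/13 90/17 -9/13 1476/221 -4 6 W
3 9/8 45/32 -9/16 81/32 -5 6 S
4 90/41 90/97 -45/41 12420/3977 -5 5 E
5 45/13 9/5 -45/26 342/65 -4 5 N
6 18/13 90/17 -9/13 1476/221 -4 6 W
final -5 6 S

n=0: pose=(-5,5,E); sL=90/41, sR=90/97; mL=-45/41, mR=12420/3977; mL+mR=8055/3977 → advance +1; mR−mL=16785/3977 → turn +1·90°
n=1: pose=(-4,5,N); sL=45/13, sR=9/5; mL=-45/26, mR=342/65; mL+mR=459/130 → advance +1; mR−mL=909/130 → turn +1·90°
n=2: pose=(-4,6,W); sL=18/13, sR=90/17; mL=-9/13, mR=1476/221; mL+mR=1323/221 → advance +1; mR−mL=1629/221 → turn +1·90°
n=3: pose=(-5,6,S); sL=9/8, sR=45/32; mL=-9/16, mR=81/32; mL+mR=63/32 → advance +1; mR−mL=99/32 → turn +1·90°
n=4: pose=(-5,5,E); sL=90/41, sR=90/97; mL=-45/41, mR=12420/3977; mL+mR=8055/3977 → advance +1; mR−mL=16785/3977 → turn +1·90°
n=5: pose=(-4,5,N); sL=45/13, sR=9/5; mL=-45/26, mR=342/65; mL+mR=459/130 → advance +1; mR−mL=909/130 → turn +1·90°
n=6: pose=(-4,6,W); sL=18/13, sR=90/17; mL=-9/13, mR=1476/221; mL+mR=1323/221 → advance +1; mR−mL=1629/221 → turn +1·90°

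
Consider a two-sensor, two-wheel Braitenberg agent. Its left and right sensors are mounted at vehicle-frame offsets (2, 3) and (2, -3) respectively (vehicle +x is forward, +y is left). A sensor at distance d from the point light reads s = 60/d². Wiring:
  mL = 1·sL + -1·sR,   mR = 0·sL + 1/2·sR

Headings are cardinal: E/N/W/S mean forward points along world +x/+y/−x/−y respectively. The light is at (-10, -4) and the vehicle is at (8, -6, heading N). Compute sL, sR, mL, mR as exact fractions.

left sensor world pos  = (5, -4); dL² = 225
right sensor world pos = (11, -4); dR² = 441
sL = 60/225 = 4/15
sR = 60/441 = 20/147
mL = 1·sL + -1·sR = 32/245
mR = 0·sL + 1/2·sR = 10/147

4/15 20/147 32/245 10/147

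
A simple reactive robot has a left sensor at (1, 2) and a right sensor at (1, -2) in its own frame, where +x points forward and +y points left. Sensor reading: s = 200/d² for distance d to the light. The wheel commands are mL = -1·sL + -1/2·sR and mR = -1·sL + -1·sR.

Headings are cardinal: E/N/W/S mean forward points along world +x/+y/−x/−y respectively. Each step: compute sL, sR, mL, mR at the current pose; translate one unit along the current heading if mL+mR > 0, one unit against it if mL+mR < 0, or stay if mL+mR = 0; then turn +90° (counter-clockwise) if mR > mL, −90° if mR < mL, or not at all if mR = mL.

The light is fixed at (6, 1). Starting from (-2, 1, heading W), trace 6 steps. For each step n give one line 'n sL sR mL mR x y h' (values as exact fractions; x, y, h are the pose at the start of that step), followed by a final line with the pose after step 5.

n=0: pose=(-2,1,W); sL=40/17, sR=40/17; mL=-60/17, mR=-80/17; mL+mR=-140/17 → advance -1; mR−mL=-20/17 → turn -1·90°
n=1: pose=(-1,1,N); sL=100/41, sR=100/13; mL=-3350/533, mR=-5400/533; mL+mR=-8750/533 → advance -1; mR−mL=-50/13 → turn -1·90°
n=2: pose=(-1,0,E); sL=200/37, sR=40/9; mL=-2540/333, mR=-3280/333; mL+mR=-1940/111 → advance -1; mR−mL=-20/9 → turn -1·90°
n=3: pose=(-2,0,S); sL=5, sR=25/13; mL=-155/26, mR=-90/13; mL+mR=-335/26 → advance -1; mR−mL=-25/26 → turn -1·90°
n=4: pose=(-2,1,W); sL=40/17, sR=40/17; mL=-60/17, mR=-80/17; mL+mR=-140/17 → advance -1; mR−mL=-20/17 → turn -1·90°
n=5: pose=(-1,1,N); sL=100/41, sR=100/13; mL=-3350/533, mR=-5400/533; mL+mR=-8750/533 → advance -1; mR−mL=-50/13 → turn -1·90°

0 40/17 40/17 -60/17 -80/17 -2 1 W
1 100/41 100/13 -3350/533 -5400/533 -1 1 N
2 200/37 40/9 -2540/333 -3280/333 -1 0 E
3 5 25/13 -155/26 -90/13 -2 0 S
4 40/17 40/17 -60/17 -80/17 -2 1 W
5 100/41 100/13 -3350/533 -5400/533 -1 1 N
final -1 0 E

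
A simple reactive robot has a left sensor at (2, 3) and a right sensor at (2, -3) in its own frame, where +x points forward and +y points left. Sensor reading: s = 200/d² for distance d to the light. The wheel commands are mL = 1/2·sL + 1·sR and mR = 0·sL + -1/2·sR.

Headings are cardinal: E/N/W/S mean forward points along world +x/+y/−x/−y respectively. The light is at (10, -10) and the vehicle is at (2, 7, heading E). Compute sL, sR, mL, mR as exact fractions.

50/109 25/29 3450/3161 -25/58

left sensor world pos  = (4, 10); dL² = 436
right sensor world pos = (4, 4); dR² = 232
sL = 200/436 = 50/109
sR = 200/232 = 25/29
mL = 1/2·sL + 1·sR = 3450/3161
mR = 0·sL + -1/2·sR = -25/58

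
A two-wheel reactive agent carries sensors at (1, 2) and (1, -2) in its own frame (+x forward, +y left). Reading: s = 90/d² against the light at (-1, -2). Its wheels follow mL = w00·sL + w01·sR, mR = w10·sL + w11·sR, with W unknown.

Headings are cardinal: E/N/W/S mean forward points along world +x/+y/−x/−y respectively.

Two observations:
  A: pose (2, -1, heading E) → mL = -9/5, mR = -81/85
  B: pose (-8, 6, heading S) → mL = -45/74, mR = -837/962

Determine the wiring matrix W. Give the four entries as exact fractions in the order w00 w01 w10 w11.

-1/2 0 -1 1/2

obs A: pose=(2,-1,E) → sL=18/5, sR=90/17, mL=-9/5, mR=-81/85
obs B: pose=(-8,6,S) → sL=45/37, sR=9/13, mL=-45/74, mR=-837/962
sensor matrix S = [[18/5, 90/17], [45/37, 9/13]]; det S = -161352/40885
solve [mL_A; mL_B] = S·[w00; w01] and [mR_A; mR_B] = S·[w10; w11]:
  w00 = -1/2, w01 = 0, w10 = -1, w11 = 1/2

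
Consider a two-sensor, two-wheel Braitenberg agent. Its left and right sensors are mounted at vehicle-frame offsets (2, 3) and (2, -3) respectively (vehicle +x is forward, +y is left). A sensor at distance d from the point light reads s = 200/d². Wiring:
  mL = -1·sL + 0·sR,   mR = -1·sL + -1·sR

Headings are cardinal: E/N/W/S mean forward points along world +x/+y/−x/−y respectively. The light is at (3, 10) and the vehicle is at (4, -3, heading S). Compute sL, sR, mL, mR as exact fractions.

200/241 200/229 -200/241 -94000/55189

left sensor world pos  = (7, -5); dL² = 241
right sensor world pos = (1, -5); dR² = 229
sL = 200/241 = 200/241
sR = 200/229 = 200/229
mL = -1·sL + 0·sR = -200/241
mR = -1·sL + -1·sR = -94000/55189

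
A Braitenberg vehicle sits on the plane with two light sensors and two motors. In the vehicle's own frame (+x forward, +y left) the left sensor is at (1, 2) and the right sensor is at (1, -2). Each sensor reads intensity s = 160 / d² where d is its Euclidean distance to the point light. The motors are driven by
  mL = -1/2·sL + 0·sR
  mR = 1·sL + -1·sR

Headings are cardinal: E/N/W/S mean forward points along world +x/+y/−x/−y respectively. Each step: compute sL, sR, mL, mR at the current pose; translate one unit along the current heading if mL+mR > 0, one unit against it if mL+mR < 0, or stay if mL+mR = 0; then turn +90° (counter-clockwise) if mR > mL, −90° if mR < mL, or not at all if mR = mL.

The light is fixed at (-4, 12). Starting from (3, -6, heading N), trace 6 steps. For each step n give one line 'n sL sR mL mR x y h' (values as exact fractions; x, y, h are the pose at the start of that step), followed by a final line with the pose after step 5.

0 80/157 16/37 -40/157 448/5809 3 -6 N
1 160/477 32/65 -80/477 -4864/31005 3 -7 W
2 8/25 40/109 -4/25 -128/2725 4 -7 S
3 160/337 160/481 -80/337 23040/162097 4 -6 E
4 80/157 16/37 -40/157 448/5809 3 -6 N
5 160/477 32/65 -80/477 -4864/31005 3 -7 W
final 4 -7 S

n=0: pose=(3,-6,N); sL=80/157, sR=16/37; mL=-40/157, mR=448/5809; mL+mR=-1032/5809 → advance -1; mR−mL=1928/5809 → turn +1·90°
n=1: pose=(3,-7,W); sL=160/477, sR=32/65; mL=-80/477, mR=-4864/31005; mL+mR=-10064/31005 → advance -1; mR−mL=112/10335 → turn +1·90°
n=2: pose=(4,-7,S); sL=8/25, sR=40/109; mL=-4/25, mR=-128/2725; mL+mR=-564/2725 → advance -1; mR−mL=308/2725 → turn +1·90°
n=3: pose=(4,-6,E); sL=160/337, sR=160/481; mL=-80/337, mR=23040/162097; mL+mR=-15440/162097 → advance -1; mR−mL=61520/162097 → turn +1·90°
n=4: pose=(3,-6,N); sL=80/157, sR=16/37; mL=-40/157, mR=448/5809; mL+mR=-1032/5809 → advance -1; mR−mL=1928/5809 → turn +1·90°
n=5: pose=(3,-7,W); sL=160/477, sR=32/65; mL=-80/477, mR=-4864/31005; mL+mR=-10064/31005 → advance -1; mR−mL=112/10335 → turn +1·90°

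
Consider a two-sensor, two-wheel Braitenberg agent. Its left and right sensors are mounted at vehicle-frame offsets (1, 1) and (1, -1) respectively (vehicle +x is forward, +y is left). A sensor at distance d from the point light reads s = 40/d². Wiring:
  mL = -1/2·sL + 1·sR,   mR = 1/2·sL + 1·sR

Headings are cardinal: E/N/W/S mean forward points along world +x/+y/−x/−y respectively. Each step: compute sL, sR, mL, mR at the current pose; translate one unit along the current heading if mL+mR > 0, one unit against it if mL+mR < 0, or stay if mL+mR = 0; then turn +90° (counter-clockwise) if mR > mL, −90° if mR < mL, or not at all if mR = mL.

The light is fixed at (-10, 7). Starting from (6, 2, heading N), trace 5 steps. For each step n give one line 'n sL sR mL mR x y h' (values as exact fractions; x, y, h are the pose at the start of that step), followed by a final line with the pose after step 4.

n=0: pose=(6,2,N); sL=40/241, sR=8/61; mL=708/14701, mR=3148/14701; mL+mR=16/61 → advance +1; mR−mL=40/241 → turn +1·90°
n=1: pose=(6,3,W); sL=4/25, sR=20/117; mL=266/2925, mR=734/2925; mL+mR=40/117 → advance +1; mR−mL=4/25 → turn +1·90°
n=2: pose=(5,3,S); sL=40/281, sR=40/221; mL=6820/62101, mR=15660/62101; mL+mR=80/221 → advance +1; mR−mL=40/281 → turn +1·90°
n=3: pose=(5,2,E); sL=5/34, sR=10/73; mL=315/4964, mR=1045/4964; mL+mR=20/73 → advance +1; mR−mL=5/34 → turn +1·90°
n=4: pose=(6,2,N); sL=40/241, sR=8/61; mL=708/14701, mR=3148/14701; mL+mR=16/61 → advance +1; mR−mL=40/241 → turn +1·90°

0 40/241 8/61 708/14701 3148/14701 6 2 N
1 4/25 20/117 266/2925 734/2925 6 3 W
2 40/281 40/221 6820/62101 15660/62101 5 3 S
3 5/34 10/73 315/4964 1045/4964 5 2 E
4 40/241 8/61 708/14701 3148/14701 6 2 N
final 6 3 W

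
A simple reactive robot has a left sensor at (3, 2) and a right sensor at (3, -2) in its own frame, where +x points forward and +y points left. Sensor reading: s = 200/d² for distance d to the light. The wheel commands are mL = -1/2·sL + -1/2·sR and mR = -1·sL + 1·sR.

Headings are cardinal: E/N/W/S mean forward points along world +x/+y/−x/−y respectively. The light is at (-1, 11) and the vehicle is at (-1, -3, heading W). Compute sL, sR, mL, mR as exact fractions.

left sensor world pos  = (-4, -5); dL² = 265
right sensor world pos = (-4, -1); dR² = 153
sL = 200/265 = 40/53
sR = 200/153 = 200/153
mL = -1/2·sL + -1/2·sR = -8360/8109
mR = -1·sL + 1·sR = 4480/8109

40/53 200/153 -8360/8109 4480/8109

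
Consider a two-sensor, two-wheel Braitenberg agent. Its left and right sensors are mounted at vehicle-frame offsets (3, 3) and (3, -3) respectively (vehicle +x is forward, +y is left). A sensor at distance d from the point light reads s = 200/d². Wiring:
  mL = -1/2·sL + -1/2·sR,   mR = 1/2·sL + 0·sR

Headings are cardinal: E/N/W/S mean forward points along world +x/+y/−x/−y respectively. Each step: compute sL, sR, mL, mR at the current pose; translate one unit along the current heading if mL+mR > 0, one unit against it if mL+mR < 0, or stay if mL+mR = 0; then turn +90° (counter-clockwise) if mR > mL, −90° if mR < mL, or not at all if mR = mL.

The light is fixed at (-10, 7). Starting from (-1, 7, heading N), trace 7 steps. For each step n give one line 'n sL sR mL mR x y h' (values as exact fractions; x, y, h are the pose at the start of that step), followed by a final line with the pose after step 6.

n=0: pose=(-1,7,N); sL=40/9, sR=200/153; mL=-440/153, mR=20/9; mL+mR=-100/153 → advance -1; mR−mL=260/51 → turn +1·90°
n=1: pose=(-1,6,W); sL=50/13, sR=5; mL=-115/26, mR=25/13; mL+mR=-5/2 → advance -1; mR−mL=165/26 → turn +1·90°
n=2: pose=(0,6,S); sL=40/37, sR=40/13; mL=-1000/481, mR=20/37; mL+mR=-20/13 → advance -1; mR−mL=1260/481 → turn +1·90°
n=3: pose=(0,7,E); sL=100/89, sR=100/89; mL=-100/89, mR=50/89; mL+mR=-50/89 → advance -1; mR−mL=150/89 → turn +1·90°
n=4: pose=(-1,7,N); sL=40/9, sR=200/153; mL=-440/153, mR=20/9; mL+mR=-100/153 → advance -1; mR−mL=260/51 → turn +1·90°
n=5: pose=(-1,6,W); sL=50/13, sR=5; mL=-115/26, mR=25/13; mL+mR=-5/2 → advance -1; mR−mL=165/26 → turn +1·90°
n=6: pose=(0,6,S); sL=40/37, sR=40/13; mL=-1000/481, mR=20/37; mL+mR=-20/13 → advance -1; mR−mL=1260/481 → turn +1·90°

0 40/9 200/153 -440/153 20/9 -1 7 N
1 50/13 5 -115/26 25/13 -1 6 W
2 40/37 40/13 -1000/481 20/37 0 6 S
3 100/89 100/89 -100/89 50/89 0 7 E
4 40/9 200/153 -440/153 20/9 -1 7 N
5 50/13 5 -115/26 25/13 -1 6 W
6 40/37 40/13 -1000/481 20/37 0 6 S
final 0 7 E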